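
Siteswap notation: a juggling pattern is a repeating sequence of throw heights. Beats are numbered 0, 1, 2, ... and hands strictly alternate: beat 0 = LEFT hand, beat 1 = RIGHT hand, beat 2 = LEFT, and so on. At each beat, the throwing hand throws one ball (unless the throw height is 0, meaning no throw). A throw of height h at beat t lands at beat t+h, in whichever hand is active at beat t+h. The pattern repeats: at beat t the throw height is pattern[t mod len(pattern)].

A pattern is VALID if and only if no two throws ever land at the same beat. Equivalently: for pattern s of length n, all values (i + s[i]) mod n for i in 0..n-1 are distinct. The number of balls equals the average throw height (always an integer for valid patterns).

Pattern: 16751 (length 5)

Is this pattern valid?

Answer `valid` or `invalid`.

i=0: (i + s[i]) mod n = (0 + 1) mod 5 = 1
i=1: (i + s[i]) mod n = (1 + 6) mod 5 = 2
i=2: (i + s[i]) mod n = (2 + 7) mod 5 = 4
i=3: (i + s[i]) mod n = (3 + 5) mod 5 = 3
i=4: (i + s[i]) mod n = (4 + 1) mod 5 = 0
Residues: [1, 2, 4, 3, 0], distinct: True

Answer: valid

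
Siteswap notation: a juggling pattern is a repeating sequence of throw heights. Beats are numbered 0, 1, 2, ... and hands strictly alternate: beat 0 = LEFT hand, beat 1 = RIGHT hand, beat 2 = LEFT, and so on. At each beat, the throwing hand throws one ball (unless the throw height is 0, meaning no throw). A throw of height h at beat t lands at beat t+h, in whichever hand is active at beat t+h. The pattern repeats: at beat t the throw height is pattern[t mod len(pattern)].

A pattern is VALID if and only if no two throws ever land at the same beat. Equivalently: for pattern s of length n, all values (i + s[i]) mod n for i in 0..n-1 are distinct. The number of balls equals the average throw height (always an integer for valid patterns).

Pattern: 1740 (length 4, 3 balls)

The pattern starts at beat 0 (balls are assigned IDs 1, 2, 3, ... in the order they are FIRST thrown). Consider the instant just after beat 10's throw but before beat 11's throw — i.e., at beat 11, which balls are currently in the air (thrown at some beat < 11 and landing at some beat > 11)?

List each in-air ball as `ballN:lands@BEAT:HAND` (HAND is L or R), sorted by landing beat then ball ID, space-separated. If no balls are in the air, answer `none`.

Answer: ball3:lands@12:L ball2:lands@14:L ball1:lands@16:L

Derivation:
Beat 0 (L): throw ball1 h=1 -> lands@1:R; in-air after throw: [b1@1:R]
Beat 1 (R): throw ball1 h=7 -> lands@8:L; in-air after throw: [b1@8:L]
Beat 2 (L): throw ball2 h=4 -> lands@6:L; in-air after throw: [b2@6:L b1@8:L]
Beat 4 (L): throw ball3 h=1 -> lands@5:R; in-air after throw: [b3@5:R b2@6:L b1@8:L]
Beat 5 (R): throw ball3 h=7 -> lands@12:L; in-air after throw: [b2@6:L b1@8:L b3@12:L]
Beat 6 (L): throw ball2 h=4 -> lands@10:L; in-air after throw: [b1@8:L b2@10:L b3@12:L]
Beat 8 (L): throw ball1 h=1 -> lands@9:R; in-air after throw: [b1@9:R b2@10:L b3@12:L]
Beat 9 (R): throw ball1 h=7 -> lands@16:L; in-air after throw: [b2@10:L b3@12:L b1@16:L]
Beat 10 (L): throw ball2 h=4 -> lands@14:L; in-air after throw: [b3@12:L b2@14:L b1@16:L]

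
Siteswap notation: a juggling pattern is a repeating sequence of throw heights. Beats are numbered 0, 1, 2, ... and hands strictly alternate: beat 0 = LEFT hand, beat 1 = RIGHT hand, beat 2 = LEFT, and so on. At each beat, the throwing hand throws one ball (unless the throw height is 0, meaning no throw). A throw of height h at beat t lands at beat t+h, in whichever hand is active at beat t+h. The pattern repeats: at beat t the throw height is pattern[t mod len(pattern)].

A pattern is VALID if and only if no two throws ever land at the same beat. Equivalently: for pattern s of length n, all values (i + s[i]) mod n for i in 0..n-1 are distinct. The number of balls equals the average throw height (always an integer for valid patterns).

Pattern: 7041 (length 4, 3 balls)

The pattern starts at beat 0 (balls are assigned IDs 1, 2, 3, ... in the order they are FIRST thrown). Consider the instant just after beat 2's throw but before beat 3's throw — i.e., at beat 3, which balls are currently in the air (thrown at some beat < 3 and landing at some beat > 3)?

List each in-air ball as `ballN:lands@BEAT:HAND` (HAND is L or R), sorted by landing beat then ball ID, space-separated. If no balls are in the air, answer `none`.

Answer: ball2:lands@6:L ball1:lands@7:R

Derivation:
Beat 0 (L): throw ball1 h=7 -> lands@7:R; in-air after throw: [b1@7:R]
Beat 2 (L): throw ball2 h=4 -> lands@6:L; in-air after throw: [b2@6:L b1@7:R]
Beat 3 (R): throw ball3 h=1 -> lands@4:L; in-air after throw: [b3@4:L b2@6:L b1@7:R]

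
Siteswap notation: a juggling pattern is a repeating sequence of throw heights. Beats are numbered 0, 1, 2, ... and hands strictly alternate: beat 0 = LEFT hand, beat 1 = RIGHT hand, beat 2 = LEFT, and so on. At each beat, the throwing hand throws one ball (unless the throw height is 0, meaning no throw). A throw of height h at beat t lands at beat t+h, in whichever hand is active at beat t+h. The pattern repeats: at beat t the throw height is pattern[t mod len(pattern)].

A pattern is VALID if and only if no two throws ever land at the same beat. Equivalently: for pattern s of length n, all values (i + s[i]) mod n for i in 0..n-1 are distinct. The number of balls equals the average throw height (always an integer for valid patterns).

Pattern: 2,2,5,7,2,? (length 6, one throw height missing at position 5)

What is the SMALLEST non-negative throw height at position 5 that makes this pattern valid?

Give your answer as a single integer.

Answer: 0

Derivation:
i=0: (0 + 2) mod 6 = 2
i=1: (1 + 2) mod 6 = 3
i=2: (2 + 5) mod 6 = 1
i=3: (3 + 7) mod 6 = 4
i=4: (4 + 2) mod 6 = 0
i=5: s[i]=? (unknown)
Known residues: [0, 1, 2, 3, 4]; need a permutation of 0..5, so missing residue r = 5
Need (5 + s) mod 6 = 5; smallest s = (5 - 5) mod 6 = 0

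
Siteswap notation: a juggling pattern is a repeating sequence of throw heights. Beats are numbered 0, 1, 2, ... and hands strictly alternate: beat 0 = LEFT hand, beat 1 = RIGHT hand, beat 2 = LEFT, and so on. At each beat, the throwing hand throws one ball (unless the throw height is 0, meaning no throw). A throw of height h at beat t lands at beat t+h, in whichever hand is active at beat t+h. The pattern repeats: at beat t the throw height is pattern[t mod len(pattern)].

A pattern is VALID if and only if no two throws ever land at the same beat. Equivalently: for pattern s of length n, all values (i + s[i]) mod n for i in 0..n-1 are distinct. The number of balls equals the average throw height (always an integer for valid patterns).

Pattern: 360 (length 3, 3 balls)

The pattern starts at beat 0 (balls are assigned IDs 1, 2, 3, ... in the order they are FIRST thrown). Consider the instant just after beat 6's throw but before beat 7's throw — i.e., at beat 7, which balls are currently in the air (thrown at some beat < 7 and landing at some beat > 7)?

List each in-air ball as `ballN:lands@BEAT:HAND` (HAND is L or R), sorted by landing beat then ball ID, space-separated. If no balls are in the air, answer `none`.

Beat 0 (L): throw ball1 h=3 -> lands@3:R; in-air after throw: [b1@3:R]
Beat 1 (R): throw ball2 h=6 -> lands@7:R; in-air after throw: [b1@3:R b2@7:R]
Beat 3 (R): throw ball1 h=3 -> lands@6:L; in-air after throw: [b1@6:L b2@7:R]
Beat 4 (L): throw ball3 h=6 -> lands@10:L; in-air after throw: [b1@6:L b2@7:R b3@10:L]
Beat 6 (L): throw ball1 h=3 -> lands@9:R; in-air after throw: [b2@7:R b1@9:R b3@10:L]
Beat 7 (R): throw ball2 h=6 -> lands@13:R; in-air after throw: [b1@9:R b3@10:L b2@13:R]

Answer: ball1:lands@9:R ball3:lands@10:L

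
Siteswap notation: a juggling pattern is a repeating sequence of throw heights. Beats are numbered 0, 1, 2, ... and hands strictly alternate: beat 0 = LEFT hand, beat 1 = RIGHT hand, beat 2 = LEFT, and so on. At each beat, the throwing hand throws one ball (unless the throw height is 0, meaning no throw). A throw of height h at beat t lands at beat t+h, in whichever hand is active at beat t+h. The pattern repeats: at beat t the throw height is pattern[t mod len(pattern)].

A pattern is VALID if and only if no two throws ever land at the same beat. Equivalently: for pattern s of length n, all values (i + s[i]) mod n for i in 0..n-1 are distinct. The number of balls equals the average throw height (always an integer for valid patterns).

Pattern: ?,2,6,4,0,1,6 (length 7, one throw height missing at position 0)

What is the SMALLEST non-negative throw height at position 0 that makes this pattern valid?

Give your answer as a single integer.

i=0: s[i]=? (unknown)
i=1: (1 + 2) mod 7 = 3
i=2: (2 + 6) mod 7 = 1
i=3: (3 + 4) mod 7 = 0
i=4: (4 + 0) mod 7 = 4
i=5: (5 + 1) mod 7 = 6
i=6: (6 + 6) mod 7 = 5
Known residues: [0, 1, 3, 4, 5, 6]; need a permutation of 0..6, so missing residue r = 2
Need (0 + s) mod 7 = 2; smallest s = (2 - 0) mod 7 = 2

Answer: 2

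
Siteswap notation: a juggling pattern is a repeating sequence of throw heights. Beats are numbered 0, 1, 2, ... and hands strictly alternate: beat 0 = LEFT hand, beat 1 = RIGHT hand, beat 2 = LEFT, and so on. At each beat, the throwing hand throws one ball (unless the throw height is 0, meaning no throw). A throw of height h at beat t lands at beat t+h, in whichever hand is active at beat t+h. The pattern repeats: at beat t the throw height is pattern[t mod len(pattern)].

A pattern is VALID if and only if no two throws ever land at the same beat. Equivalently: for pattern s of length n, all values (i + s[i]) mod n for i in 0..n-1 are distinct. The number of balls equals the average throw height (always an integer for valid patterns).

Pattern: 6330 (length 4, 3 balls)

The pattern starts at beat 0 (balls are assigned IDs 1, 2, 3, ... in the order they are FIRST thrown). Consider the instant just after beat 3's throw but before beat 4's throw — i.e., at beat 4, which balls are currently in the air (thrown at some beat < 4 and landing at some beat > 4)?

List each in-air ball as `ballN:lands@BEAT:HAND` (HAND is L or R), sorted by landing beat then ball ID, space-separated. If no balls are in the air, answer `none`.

Answer: ball3:lands@5:R ball1:lands@6:L

Derivation:
Beat 0 (L): throw ball1 h=6 -> lands@6:L; in-air after throw: [b1@6:L]
Beat 1 (R): throw ball2 h=3 -> lands@4:L; in-air after throw: [b2@4:L b1@6:L]
Beat 2 (L): throw ball3 h=3 -> lands@5:R; in-air after throw: [b2@4:L b3@5:R b1@6:L]
Beat 4 (L): throw ball2 h=6 -> lands@10:L; in-air after throw: [b3@5:R b1@6:L b2@10:L]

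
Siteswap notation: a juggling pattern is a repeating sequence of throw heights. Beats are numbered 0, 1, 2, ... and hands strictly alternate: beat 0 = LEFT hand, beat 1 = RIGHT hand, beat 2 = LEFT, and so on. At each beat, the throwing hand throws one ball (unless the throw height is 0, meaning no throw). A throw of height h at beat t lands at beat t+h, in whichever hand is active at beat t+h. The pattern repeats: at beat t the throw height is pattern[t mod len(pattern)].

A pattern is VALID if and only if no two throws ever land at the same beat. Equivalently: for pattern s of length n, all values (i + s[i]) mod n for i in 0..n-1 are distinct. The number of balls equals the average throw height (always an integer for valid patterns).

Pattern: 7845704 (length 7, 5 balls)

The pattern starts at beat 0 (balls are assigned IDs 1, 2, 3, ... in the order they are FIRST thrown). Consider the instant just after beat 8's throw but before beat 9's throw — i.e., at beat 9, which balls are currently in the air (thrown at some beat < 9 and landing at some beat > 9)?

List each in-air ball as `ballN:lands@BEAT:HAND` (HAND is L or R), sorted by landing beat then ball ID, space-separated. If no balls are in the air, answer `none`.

Answer: ball3:lands@10:L ball5:lands@11:R ball1:lands@14:L ball4:lands@16:L

Derivation:
Beat 0 (L): throw ball1 h=7 -> lands@7:R; in-air after throw: [b1@7:R]
Beat 1 (R): throw ball2 h=8 -> lands@9:R; in-air after throw: [b1@7:R b2@9:R]
Beat 2 (L): throw ball3 h=4 -> lands@6:L; in-air after throw: [b3@6:L b1@7:R b2@9:R]
Beat 3 (R): throw ball4 h=5 -> lands@8:L; in-air after throw: [b3@6:L b1@7:R b4@8:L b2@9:R]
Beat 4 (L): throw ball5 h=7 -> lands@11:R; in-air after throw: [b3@6:L b1@7:R b4@8:L b2@9:R b5@11:R]
Beat 6 (L): throw ball3 h=4 -> lands@10:L; in-air after throw: [b1@7:R b4@8:L b2@9:R b3@10:L b5@11:R]
Beat 7 (R): throw ball1 h=7 -> lands@14:L; in-air after throw: [b4@8:L b2@9:R b3@10:L b5@11:R b1@14:L]
Beat 8 (L): throw ball4 h=8 -> lands@16:L; in-air after throw: [b2@9:R b3@10:L b5@11:R b1@14:L b4@16:L]
Beat 9 (R): throw ball2 h=4 -> lands@13:R; in-air after throw: [b3@10:L b5@11:R b2@13:R b1@14:L b4@16:L]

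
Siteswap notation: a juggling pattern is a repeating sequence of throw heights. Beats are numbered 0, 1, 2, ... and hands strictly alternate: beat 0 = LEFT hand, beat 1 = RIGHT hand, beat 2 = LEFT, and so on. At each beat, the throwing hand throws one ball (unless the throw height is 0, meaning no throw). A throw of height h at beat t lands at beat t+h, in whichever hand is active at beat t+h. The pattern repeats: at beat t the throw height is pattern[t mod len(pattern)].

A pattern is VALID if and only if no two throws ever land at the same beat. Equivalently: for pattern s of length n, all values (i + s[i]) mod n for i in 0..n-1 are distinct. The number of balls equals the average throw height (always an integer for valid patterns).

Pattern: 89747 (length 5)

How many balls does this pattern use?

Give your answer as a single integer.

Pattern = [8, 9, 7, 4, 7], length n = 5
  position 0: throw height = 8, running sum = 8
  position 1: throw height = 9, running sum = 17
  position 2: throw height = 7, running sum = 24
  position 3: throw height = 4, running sum = 28
  position 4: throw height = 7, running sum = 35
Total sum = 35; balls = sum / n = 35 / 5 = 7

Answer: 7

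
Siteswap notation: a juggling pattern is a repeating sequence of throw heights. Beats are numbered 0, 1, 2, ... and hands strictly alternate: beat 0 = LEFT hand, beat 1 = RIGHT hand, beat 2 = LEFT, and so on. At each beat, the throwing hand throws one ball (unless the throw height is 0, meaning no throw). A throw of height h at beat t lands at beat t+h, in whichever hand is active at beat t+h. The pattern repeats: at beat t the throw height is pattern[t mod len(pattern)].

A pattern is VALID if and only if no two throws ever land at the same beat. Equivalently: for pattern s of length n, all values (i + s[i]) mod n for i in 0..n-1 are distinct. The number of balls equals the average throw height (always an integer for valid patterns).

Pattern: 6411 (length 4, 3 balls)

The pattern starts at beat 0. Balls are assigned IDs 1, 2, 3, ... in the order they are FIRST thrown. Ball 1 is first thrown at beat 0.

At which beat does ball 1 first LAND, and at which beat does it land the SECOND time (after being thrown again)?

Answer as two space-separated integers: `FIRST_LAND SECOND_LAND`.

Answer: 6 7

Derivation:
Beat 0 (L): throw ball1 h=6 -> lands@6:L; in-air after throw: [b1@6:L]
Beat 1 (R): throw ball2 h=4 -> lands@5:R; in-air after throw: [b2@5:R b1@6:L]
Beat 2 (L): throw ball3 h=1 -> lands@3:R; in-air after throw: [b3@3:R b2@5:R b1@6:L]
Beat 3 (R): throw ball3 h=1 -> lands@4:L; in-air after throw: [b3@4:L b2@5:R b1@6:L]
Beat 4 (L): throw ball3 h=6 -> lands@10:L; in-air after throw: [b2@5:R b1@6:L b3@10:L]
Beat 5 (R): throw ball2 h=4 -> lands@9:R; in-air after throw: [b1@6:L b2@9:R b3@10:L]
Beat 6 (L): throw ball1 h=1 -> lands@7:R; in-air after throw: [b1@7:R b2@9:R b3@10:L]
Beat 7 (R): throw ball1 h=1 -> lands@8:L; in-air after throw: [b1@8:L b2@9:R b3@10:L]
Ball 1: thrown@0 h=6 -> first land @6; rethrown@6 h=1 -> second land @7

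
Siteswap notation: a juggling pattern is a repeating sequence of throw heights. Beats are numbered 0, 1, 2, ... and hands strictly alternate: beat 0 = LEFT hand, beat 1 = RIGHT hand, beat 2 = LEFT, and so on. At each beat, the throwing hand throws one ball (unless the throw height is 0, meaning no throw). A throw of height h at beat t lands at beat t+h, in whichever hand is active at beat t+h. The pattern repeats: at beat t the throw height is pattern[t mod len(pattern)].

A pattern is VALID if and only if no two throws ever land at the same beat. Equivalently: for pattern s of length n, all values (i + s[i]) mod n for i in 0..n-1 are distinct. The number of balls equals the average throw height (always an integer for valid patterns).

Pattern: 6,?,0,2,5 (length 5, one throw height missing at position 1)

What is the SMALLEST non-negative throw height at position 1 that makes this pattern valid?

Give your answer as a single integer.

Answer: 2

Derivation:
i=0: (0 + 6) mod 5 = 1
i=1: s[i]=? (unknown)
i=2: (2 + 0) mod 5 = 2
i=3: (3 + 2) mod 5 = 0
i=4: (4 + 5) mod 5 = 4
Known residues: [0, 1, 2, 4]; need a permutation of 0..4, so missing residue r = 3
Need (1 + s) mod 5 = 3; smallest s = (3 - 1) mod 5 = 2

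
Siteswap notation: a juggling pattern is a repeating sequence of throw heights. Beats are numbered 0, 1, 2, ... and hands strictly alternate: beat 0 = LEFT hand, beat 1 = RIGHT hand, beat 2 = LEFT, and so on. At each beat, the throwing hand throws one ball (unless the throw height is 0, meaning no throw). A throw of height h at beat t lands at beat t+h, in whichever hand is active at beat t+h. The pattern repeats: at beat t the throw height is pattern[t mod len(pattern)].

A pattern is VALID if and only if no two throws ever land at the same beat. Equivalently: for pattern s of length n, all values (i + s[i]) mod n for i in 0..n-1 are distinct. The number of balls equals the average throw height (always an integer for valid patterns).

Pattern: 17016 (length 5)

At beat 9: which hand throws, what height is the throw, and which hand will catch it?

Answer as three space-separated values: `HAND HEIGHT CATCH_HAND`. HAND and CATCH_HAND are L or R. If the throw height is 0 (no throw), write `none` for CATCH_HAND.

Answer: R 6 R

Derivation:
Beat 9: 9 mod 2 = 1, so hand = R
Throw height = pattern[9 mod 5] = pattern[4] = 6
Lands at beat 9+6=15, 15 mod 2 = 1, so catch hand = R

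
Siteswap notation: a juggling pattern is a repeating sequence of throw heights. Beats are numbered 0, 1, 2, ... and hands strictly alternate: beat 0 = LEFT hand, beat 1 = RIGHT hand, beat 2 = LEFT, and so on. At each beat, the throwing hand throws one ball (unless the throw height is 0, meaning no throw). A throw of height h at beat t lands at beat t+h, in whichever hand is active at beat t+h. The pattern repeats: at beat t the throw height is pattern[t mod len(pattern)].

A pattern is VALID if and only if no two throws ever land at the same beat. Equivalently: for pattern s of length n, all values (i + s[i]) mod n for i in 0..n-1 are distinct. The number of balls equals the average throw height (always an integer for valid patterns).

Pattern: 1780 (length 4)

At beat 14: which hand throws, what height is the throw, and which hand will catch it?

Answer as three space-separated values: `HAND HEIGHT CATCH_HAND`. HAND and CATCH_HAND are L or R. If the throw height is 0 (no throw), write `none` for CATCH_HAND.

Answer: L 8 L

Derivation:
Beat 14: 14 mod 2 = 0, so hand = L
Throw height = pattern[14 mod 4] = pattern[2] = 8
Lands at beat 14+8=22, 22 mod 2 = 0, so catch hand = L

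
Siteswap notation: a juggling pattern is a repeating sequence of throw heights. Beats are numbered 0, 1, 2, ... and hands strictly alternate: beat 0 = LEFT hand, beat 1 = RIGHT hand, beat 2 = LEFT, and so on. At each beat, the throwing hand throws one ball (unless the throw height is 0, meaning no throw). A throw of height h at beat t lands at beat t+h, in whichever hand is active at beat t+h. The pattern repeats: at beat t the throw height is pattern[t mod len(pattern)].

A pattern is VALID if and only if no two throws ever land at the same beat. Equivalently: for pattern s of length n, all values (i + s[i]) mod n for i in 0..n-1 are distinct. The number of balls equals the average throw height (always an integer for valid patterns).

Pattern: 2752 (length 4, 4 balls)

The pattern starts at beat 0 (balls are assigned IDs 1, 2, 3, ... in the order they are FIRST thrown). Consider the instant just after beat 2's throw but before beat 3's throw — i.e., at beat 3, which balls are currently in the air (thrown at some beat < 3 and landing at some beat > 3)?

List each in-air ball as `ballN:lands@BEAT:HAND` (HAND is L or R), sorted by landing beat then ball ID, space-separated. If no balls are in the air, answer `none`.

Answer: ball1:lands@7:R ball2:lands@8:L

Derivation:
Beat 0 (L): throw ball1 h=2 -> lands@2:L; in-air after throw: [b1@2:L]
Beat 1 (R): throw ball2 h=7 -> lands@8:L; in-air after throw: [b1@2:L b2@8:L]
Beat 2 (L): throw ball1 h=5 -> lands@7:R; in-air after throw: [b1@7:R b2@8:L]
Beat 3 (R): throw ball3 h=2 -> lands@5:R; in-air after throw: [b3@5:R b1@7:R b2@8:L]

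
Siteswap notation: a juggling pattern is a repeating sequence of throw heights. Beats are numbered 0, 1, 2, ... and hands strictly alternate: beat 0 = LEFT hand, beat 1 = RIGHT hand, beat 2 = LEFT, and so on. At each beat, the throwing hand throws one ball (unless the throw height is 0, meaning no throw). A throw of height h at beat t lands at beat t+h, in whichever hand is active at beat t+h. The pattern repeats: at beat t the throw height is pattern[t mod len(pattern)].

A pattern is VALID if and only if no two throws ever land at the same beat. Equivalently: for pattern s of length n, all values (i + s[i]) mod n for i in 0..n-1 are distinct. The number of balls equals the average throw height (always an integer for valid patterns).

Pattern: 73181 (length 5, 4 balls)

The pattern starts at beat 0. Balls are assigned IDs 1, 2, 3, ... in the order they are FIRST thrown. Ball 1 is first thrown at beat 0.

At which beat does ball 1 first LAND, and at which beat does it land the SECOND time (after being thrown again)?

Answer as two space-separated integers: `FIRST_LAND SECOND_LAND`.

Beat 0 (L): throw ball1 h=7 -> lands@7:R; in-air after throw: [b1@7:R]
Beat 1 (R): throw ball2 h=3 -> lands@4:L; in-air after throw: [b2@4:L b1@7:R]
Beat 2 (L): throw ball3 h=1 -> lands@3:R; in-air after throw: [b3@3:R b2@4:L b1@7:R]
Beat 3 (R): throw ball3 h=8 -> lands@11:R; in-air after throw: [b2@4:L b1@7:R b3@11:R]
Beat 4 (L): throw ball2 h=1 -> lands@5:R; in-air after throw: [b2@5:R b1@7:R b3@11:R]
Beat 5 (R): throw ball2 h=7 -> lands@12:L; in-air after throw: [b1@7:R b3@11:R b2@12:L]
Beat 6 (L): throw ball4 h=3 -> lands@9:R; in-air after throw: [b1@7:R b4@9:R b3@11:R b2@12:L]
Beat 7 (R): throw ball1 h=1 -> lands@8:L; in-air after throw: [b1@8:L b4@9:R b3@11:R b2@12:L]
Beat 8 (L): throw ball1 h=8 -> lands@16:L; in-air after throw: [b4@9:R b3@11:R b2@12:L b1@16:L]
Ball 1: thrown@0 h=7 -> first land @7; rethrown@7 h=1 -> second land @8

Answer: 7 8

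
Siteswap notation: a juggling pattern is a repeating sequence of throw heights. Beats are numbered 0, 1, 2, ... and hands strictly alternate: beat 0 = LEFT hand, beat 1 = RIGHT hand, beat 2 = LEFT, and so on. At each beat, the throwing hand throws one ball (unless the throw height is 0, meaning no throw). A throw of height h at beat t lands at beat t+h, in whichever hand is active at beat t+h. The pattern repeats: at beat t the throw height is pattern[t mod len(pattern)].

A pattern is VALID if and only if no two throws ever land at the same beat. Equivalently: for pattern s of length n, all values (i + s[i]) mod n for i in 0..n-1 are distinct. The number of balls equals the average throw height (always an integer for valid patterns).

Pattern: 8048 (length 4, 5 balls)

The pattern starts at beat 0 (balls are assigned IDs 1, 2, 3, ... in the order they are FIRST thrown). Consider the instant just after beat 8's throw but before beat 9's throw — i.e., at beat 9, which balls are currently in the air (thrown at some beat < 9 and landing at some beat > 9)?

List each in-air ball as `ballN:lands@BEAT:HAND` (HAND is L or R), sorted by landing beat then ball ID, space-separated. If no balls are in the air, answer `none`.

Beat 0 (L): throw ball1 h=8 -> lands@8:L; in-air after throw: [b1@8:L]
Beat 2 (L): throw ball2 h=4 -> lands@6:L; in-air after throw: [b2@6:L b1@8:L]
Beat 3 (R): throw ball3 h=8 -> lands@11:R; in-air after throw: [b2@6:L b1@8:L b3@11:R]
Beat 4 (L): throw ball4 h=8 -> lands@12:L; in-air after throw: [b2@6:L b1@8:L b3@11:R b4@12:L]
Beat 6 (L): throw ball2 h=4 -> lands@10:L; in-air after throw: [b1@8:L b2@10:L b3@11:R b4@12:L]
Beat 7 (R): throw ball5 h=8 -> lands@15:R; in-air after throw: [b1@8:L b2@10:L b3@11:R b4@12:L b5@15:R]
Beat 8 (L): throw ball1 h=8 -> lands@16:L; in-air after throw: [b2@10:L b3@11:R b4@12:L b5@15:R b1@16:L]

Answer: ball2:lands@10:L ball3:lands@11:R ball4:lands@12:L ball5:lands@15:R ball1:lands@16:L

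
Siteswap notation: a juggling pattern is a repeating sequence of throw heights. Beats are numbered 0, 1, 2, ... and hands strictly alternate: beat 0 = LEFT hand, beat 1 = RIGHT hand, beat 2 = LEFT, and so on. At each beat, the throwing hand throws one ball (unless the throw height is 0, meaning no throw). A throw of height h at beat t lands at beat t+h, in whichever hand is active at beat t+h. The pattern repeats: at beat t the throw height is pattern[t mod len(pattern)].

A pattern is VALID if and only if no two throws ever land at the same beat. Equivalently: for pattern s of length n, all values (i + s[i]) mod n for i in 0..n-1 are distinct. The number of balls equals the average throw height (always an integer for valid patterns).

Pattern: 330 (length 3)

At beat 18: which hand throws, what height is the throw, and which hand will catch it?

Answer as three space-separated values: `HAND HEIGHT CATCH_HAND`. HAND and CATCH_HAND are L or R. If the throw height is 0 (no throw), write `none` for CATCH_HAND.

Beat 18: 18 mod 2 = 0, so hand = L
Throw height = pattern[18 mod 3] = pattern[0] = 3
Lands at beat 18+3=21, 21 mod 2 = 1, so catch hand = R

Answer: L 3 R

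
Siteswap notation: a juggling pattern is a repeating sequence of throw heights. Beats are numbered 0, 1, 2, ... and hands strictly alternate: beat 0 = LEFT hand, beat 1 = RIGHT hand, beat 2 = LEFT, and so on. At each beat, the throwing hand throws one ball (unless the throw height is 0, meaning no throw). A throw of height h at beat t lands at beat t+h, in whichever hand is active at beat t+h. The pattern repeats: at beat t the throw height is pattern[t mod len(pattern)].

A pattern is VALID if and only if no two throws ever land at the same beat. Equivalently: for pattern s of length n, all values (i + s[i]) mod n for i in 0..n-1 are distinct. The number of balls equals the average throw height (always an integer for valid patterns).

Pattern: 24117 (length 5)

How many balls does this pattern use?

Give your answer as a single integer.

Answer: 3

Derivation:
Pattern = [2, 4, 1, 1, 7], length n = 5
  position 0: throw height = 2, running sum = 2
  position 1: throw height = 4, running sum = 6
  position 2: throw height = 1, running sum = 7
  position 3: throw height = 1, running sum = 8
  position 4: throw height = 7, running sum = 15
Total sum = 15; balls = sum / n = 15 / 5 = 3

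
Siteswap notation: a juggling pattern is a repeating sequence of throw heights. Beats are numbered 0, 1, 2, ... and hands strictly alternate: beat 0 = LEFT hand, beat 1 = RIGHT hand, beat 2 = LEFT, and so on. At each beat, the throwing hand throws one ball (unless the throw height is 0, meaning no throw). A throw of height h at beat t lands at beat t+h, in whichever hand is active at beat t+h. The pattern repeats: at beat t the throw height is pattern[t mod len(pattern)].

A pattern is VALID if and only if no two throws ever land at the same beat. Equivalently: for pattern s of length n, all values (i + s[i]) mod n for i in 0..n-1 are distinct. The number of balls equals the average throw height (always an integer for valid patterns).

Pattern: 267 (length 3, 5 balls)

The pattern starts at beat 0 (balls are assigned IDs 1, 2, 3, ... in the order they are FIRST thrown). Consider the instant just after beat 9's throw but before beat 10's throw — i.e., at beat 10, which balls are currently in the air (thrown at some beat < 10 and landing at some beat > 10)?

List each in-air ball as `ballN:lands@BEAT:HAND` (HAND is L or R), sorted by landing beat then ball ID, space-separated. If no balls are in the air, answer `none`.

Answer: ball1:lands@11:R ball3:lands@12:L ball2:lands@13:R ball5:lands@15:R

Derivation:
Beat 0 (L): throw ball1 h=2 -> lands@2:L; in-air after throw: [b1@2:L]
Beat 1 (R): throw ball2 h=6 -> lands@7:R; in-air after throw: [b1@2:L b2@7:R]
Beat 2 (L): throw ball1 h=7 -> lands@9:R; in-air after throw: [b2@7:R b1@9:R]
Beat 3 (R): throw ball3 h=2 -> lands@5:R; in-air after throw: [b3@5:R b2@7:R b1@9:R]
Beat 4 (L): throw ball4 h=6 -> lands@10:L; in-air after throw: [b3@5:R b2@7:R b1@9:R b4@10:L]
Beat 5 (R): throw ball3 h=7 -> lands@12:L; in-air after throw: [b2@7:R b1@9:R b4@10:L b3@12:L]
Beat 6 (L): throw ball5 h=2 -> lands@8:L; in-air after throw: [b2@7:R b5@8:L b1@9:R b4@10:L b3@12:L]
Beat 7 (R): throw ball2 h=6 -> lands@13:R; in-air after throw: [b5@8:L b1@9:R b4@10:L b3@12:L b2@13:R]
Beat 8 (L): throw ball5 h=7 -> lands@15:R; in-air after throw: [b1@9:R b4@10:L b3@12:L b2@13:R b5@15:R]
Beat 9 (R): throw ball1 h=2 -> lands@11:R; in-air after throw: [b4@10:L b1@11:R b3@12:L b2@13:R b5@15:R]
Beat 10 (L): throw ball4 h=6 -> lands@16:L; in-air after throw: [b1@11:R b3@12:L b2@13:R b5@15:R b4@16:L]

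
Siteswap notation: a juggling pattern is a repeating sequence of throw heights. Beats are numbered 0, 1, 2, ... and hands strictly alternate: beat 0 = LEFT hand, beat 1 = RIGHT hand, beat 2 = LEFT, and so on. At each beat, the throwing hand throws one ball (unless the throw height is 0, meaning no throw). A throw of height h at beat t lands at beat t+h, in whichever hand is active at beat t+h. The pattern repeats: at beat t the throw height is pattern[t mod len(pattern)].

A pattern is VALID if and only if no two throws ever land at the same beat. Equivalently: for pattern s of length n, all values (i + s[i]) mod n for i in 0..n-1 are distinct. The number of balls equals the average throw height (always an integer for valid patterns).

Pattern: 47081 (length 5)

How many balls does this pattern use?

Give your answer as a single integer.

Pattern = [4, 7, 0, 8, 1], length n = 5
  position 0: throw height = 4, running sum = 4
  position 1: throw height = 7, running sum = 11
  position 2: throw height = 0, running sum = 11
  position 3: throw height = 8, running sum = 19
  position 4: throw height = 1, running sum = 20
Total sum = 20; balls = sum / n = 20 / 5 = 4

Answer: 4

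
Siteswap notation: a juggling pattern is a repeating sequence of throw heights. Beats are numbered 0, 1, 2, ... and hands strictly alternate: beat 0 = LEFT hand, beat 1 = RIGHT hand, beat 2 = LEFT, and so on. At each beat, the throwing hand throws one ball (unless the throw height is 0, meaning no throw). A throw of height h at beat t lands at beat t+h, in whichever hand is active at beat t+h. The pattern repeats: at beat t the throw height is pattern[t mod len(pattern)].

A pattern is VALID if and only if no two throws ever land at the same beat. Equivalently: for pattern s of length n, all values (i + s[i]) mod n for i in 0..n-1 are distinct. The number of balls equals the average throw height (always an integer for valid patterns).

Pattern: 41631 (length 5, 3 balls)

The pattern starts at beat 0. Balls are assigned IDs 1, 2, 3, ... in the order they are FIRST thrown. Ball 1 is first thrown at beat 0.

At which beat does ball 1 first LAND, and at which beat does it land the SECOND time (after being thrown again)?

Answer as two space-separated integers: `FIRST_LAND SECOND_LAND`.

Beat 0 (L): throw ball1 h=4 -> lands@4:L; in-air after throw: [b1@4:L]
Beat 1 (R): throw ball2 h=1 -> lands@2:L; in-air after throw: [b2@2:L b1@4:L]
Beat 2 (L): throw ball2 h=6 -> lands@8:L; in-air after throw: [b1@4:L b2@8:L]
Beat 3 (R): throw ball3 h=3 -> lands@6:L; in-air after throw: [b1@4:L b3@6:L b2@8:L]
Beat 4 (L): throw ball1 h=1 -> lands@5:R; in-air after throw: [b1@5:R b3@6:L b2@8:L]
Beat 5 (R): throw ball1 h=4 -> lands@9:R; in-air after throw: [b3@6:L b2@8:L b1@9:R]
Ball 1: thrown@0 h=4 -> first land @4; rethrown@4 h=1 -> second land @5

Answer: 4 5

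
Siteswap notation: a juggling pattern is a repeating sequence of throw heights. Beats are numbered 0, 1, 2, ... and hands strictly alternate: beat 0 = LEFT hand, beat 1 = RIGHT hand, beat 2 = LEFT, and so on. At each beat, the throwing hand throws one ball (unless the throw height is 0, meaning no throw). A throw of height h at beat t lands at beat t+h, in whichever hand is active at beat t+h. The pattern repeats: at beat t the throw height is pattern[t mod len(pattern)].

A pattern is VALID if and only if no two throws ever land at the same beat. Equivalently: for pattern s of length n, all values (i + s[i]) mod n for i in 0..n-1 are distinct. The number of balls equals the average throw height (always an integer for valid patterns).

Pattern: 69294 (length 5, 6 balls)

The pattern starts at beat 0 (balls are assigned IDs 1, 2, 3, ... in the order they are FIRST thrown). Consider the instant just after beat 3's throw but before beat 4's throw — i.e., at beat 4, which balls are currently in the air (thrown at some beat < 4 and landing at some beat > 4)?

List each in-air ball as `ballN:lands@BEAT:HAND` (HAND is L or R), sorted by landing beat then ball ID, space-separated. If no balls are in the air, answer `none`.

Answer: ball1:lands@6:L ball2:lands@10:L ball4:lands@12:L

Derivation:
Beat 0 (L): throw ball1 h=6 -> lands@6:L; in-air after throw: [b1@6:L]
Beat 1 (R): throw ball2 h=9 -> lands@10:L; in-air after throw: [b1@6:L b2@10:L]
Beat 2 (L): throw ball3 h=2 -> lands@4:L; in-air after throw: [b3@4:L b1@6:L b2@10:L]
Beat 3 (R): throw ball4 h=9 -> lands@12:L; in-air after throw: [b3@4:L b1@6:L b2@10:L b4@12:L]
Beat 4 (L): throw ball3 h=4 -> lands@8:L; in-air after throw: [b1@6:L b3@8:L b2@10:L b4@12:L]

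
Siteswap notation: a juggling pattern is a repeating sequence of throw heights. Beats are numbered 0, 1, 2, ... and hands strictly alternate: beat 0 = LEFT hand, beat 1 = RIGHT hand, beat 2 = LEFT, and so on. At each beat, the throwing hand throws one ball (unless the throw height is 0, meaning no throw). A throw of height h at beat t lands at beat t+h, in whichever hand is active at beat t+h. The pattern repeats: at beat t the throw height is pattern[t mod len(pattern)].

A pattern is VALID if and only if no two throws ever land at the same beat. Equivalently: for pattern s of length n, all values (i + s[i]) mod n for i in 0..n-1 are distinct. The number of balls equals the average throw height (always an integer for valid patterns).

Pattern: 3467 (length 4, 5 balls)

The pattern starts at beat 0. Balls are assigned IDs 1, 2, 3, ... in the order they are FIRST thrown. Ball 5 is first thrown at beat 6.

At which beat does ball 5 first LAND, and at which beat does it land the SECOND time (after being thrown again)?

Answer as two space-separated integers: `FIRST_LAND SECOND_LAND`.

Beat 0 (L): throw ball1 h=3 -> lands@3:R; in-air after throw: [b1@3:R]
Beat 1 (R): throw ball2 h=4 -> lands@5:R; in-air after throw: [b1@3:R b2@5:R]
Beat 2 (L): throw ball3 h=6 -> lands@8:L; in-air after throw: [b1@3:R b2@5:R b3@8:L]
Beat 3 (R): throw ball1 h=7 -> lands@10:L; in-air after throw: [b2@5:R b3@8:L b1@10:L]
Beat 4 (L): throw ball4 h=3 -> lands@7:R; in-air after throw: [b2@5:R b4@7:R b3@8:L b1@10:L]
Beat 5 (R): throw ball2 h=4 -> lands@9:R; in-air after throw: [b4@7:R b3@8:L b2@9:R b1@10:L]
Beat 6 (L): throw ball5 h=6 -> lands@12:L; in-air after throw: [b4@7:R b3@8:L b2@9:R b1@10:L b5@12:L]
Beat 7 (R): throw ball4 h=7 -> lands@14:L; in-air after throw: [b3@8:L b2@9:R b1@10:L b5@12:L b4@14:L]
Beat 8 (L): throw ball3 h=3 -> lands@11:R; in-air after throw: [b2@9:R b1@10:L b3@11:R b5@12:L b4@14:L]
Beat 9 (R): throw ball2 h=4 -> lands@13:R; in-air after throw: [b1@10:L b3@11:R b5@12:L b2@13:R b4@14:L]
Beat 10 (L): throw ball1 h=6 -> lands@16:L; in-air after throw: [b3@11:R b5@12:L b2@13:R b4@14:L b1@16:L]
Beat 11 (R): throw ball3 h=7 -> lands@18:L; in-air after throw: [b5@12:L b2@13:R b4@14:L b1@16:L b3@18:L]
Beat 12 (L): throw ball5 h=3 -> lands@15:R; in-air after throw: [b2@13:R b4@14:L b5@15:R b1@16:L b3@18:L]
Beat 13 (R): throw ball2 h=4 -> lands@17:R; in-air after throw: [b4@14:L b5@15:R b1@16:L b2@17:R b3@18:L]
Beat 14 (L): throw ball4 h=6 -> lands@20:L; in-air after throw: [b5@15:R b1@16:L b2@17:R b3@18:L b4@20:L]
Beat 15 (R): throw ball5 h=7 -> lands@22:L; in-air after throw: [b1@16:L b2@17:R b3@18:L b4@20:L b5@22:L]
Ball 5: thrown@6 h=6 -> first land @12; rethrown@12 h=3 -> second land @15

Answer: 12 15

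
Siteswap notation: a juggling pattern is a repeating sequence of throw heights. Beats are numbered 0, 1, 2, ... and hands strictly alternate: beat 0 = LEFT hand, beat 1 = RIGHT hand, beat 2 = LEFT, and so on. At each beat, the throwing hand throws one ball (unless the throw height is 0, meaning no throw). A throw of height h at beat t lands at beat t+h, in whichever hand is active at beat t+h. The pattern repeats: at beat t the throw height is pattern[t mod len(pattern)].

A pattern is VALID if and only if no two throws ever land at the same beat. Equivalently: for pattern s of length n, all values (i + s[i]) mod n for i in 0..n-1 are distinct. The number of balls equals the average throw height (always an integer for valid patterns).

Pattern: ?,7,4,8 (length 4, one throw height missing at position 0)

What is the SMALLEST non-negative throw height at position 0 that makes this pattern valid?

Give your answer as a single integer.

Answer: 1

Derivation:
i=0: s[i]=? (unknown)
i=1: (1 + 7) mod 4 = 0
i=2: (2 + 4) mod 4 = 2
i=3: (3 + 8) mod 4 = 3
Known residues: [0, 2, 3]; need a permutation of 0..3, so missing residue r = 1
Need (0 + s) mod 4 = 1; smallest s = (1 - 0) mod 4 = 1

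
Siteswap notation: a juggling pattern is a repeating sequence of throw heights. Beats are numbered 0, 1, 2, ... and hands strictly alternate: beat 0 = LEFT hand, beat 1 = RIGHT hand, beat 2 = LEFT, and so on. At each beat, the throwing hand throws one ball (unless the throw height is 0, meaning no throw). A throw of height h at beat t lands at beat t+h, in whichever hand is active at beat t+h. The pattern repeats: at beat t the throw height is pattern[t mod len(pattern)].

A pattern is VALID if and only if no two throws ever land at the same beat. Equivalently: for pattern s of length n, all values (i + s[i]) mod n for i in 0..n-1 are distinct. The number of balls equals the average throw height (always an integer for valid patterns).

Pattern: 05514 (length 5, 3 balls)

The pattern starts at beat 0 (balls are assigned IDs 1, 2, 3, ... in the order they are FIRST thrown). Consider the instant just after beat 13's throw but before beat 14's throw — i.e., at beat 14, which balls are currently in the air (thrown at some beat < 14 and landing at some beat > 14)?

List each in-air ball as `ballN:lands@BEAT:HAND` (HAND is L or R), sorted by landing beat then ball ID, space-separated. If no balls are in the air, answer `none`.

Beat 1 (R): throw ball1 h=5 -> lands@6:L; in-air after throw: [b1@6:L]
Beat 2 (L): throw ball2 h=5 -> lands@7:R; in-air after throw: [b1@6:L b2@7:R]
Beat 3 (R): throw ball3 h=1 -> lands@4:L; in-air after throw: [b3@4:L b1@6:L b2@7:R]
Beat 4 (L): throw ball3 h=4 -> lands@8:L; in-air after throw: [b1@6:L b2@7:R b3@8:L]
Beat 6 (L): throw ball1 h=5 -> lands@11:R; in-air after throw: [b2@7:R b3@8:L b1@11:R]
Beat 7 (R): throw ball2 h=5 -> lands@12:L; in-air after throw: [b3@8:L b1@11:R b2@12:L]
Beat 8 (L): throw ball3 h=1 -> lands@9:R; in-air after throw: [b3@9:R b1@11:R b2@12:L]
Beat 9 (R): throw ball3 h=4 -> lands@13:R; in-air after throw: [b1@11:R b2@12:L b3@13:R]
Beat 11 (R): throw ball1 h=5 -> lands@16:L; in-air after throw: [b2@12:L b3@13:R b1@16:L]
Beat 12 (L): throw ball2 h=5 -> lands@17:R; in-air after throw: [b3@13:R b1@16:L b2@17:R]
Beat 13 (R): throw ball3 h=1 -> lands@14:L; in-air after throw: [b3@14:L b1@16:L b2@17:R]
Beat 14 (L): throw ball3 h=4 -> lands@18:L; in-air after throw: [b1@16:L b2@17:R b3@18:L]

Answer: ball1:lands@16:L ball2:lands@17:R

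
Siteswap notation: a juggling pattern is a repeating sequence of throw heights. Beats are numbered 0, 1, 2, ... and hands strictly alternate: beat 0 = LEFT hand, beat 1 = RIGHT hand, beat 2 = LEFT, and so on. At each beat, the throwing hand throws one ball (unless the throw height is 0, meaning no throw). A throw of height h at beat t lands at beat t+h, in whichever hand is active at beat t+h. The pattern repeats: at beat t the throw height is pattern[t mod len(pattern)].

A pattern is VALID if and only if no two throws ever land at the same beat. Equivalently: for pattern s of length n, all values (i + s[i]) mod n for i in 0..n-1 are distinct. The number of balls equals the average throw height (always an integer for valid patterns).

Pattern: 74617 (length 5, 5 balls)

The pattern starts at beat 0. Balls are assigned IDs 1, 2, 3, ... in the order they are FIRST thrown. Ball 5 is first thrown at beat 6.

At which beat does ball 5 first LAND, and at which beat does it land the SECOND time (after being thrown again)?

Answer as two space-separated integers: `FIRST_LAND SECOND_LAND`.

Beat 0 (L): throw ball1 h=7 -> lands@7:R; in-air after throw: [b1@7:R]
Beat 1 (R): throw ball2 h=4 -> lands@5:R; in-air after throw: [b2@5:R b1@7:R]
Beat 2 (L): throw ball3 h=6 -> lands@8:L; in-air after throw: [b2@5:R b1@7:R b3@8:L]
Beat 3 (R): throw ball4 h=1 -> lands@4:L; in-air after throw: [b4@4:L b2@5:R b1@7:R b3@8:L]
Beat 4 (L): throw ball4 h=7 -> lands@11:R; in-air after throw: [b2@5:R b1@7:R b3@8:L b4@11:R]
Beat 5 (R): throw ball2 h=7 -> lands@12:L; in-air after throw: [b1@7:R b3@8:L b4@11:R b2@12:L]
Beat 6 (L): throw ball5 h=4 -> lands@10:L; in-air after throw: [b1@7:R b3@8:L b5@10:L b4@11:R b2@12:L]
Beat 7 (R): throw ball1 h=6 -> lands@13:R; in-air after throw: [b3@8:L b5@10:L b4@11:R b2@12:L b1@13:R]
Beat 8 (L): throw ball3 h=1 -> lands@9:R; in-air after throw: [b3@9:R b5@10:L b4@11:R b2@12:L b1@13:R]
Beat 9 (R): throw ball3 h=7 -> lands@16:L; in-air after throw: [b5@10:L b4@11:R b2@12:L b1@13:R b3@16:L]
Beat 10 (L): throw ball5 h=7 -> lands@17:R; in-air after throw: [b4@11:R b2@12:L b1@13:R b3@16:L b5@17:R]
Beat 11 (R): throw ball4 h=4 -> lands@15:R; in-air after throw: [b2@12:L b1@13:R b4@15:R b3@16:L b5@17:R]
Beat 12 (L): throw ball2 h=6 -> lands@18:L; in-air after throw: [b1@13:R b4@15:R b3@16:L b5@17:R b2@18:L]
Beat 13 (R): throw ball1 h=1 -> lands@14:L; in-air after throw: [b1@14:L b4@15:R b3@16:L b5@17:R b2@18:L]
Beat 14 (L): throw ball1 h=7 -> lands@21:R; in-air after throw: [b4@15:R b3@16:L b5@17:R b2@18:L b1@21:R]
Beat 15 (R): throw ball4 h=7 -> lands@22:L; in-air after throw: [b3@16:L b5@17:R b2@18:L b1@21:R b4@22:L]
Ball 5: thrown@6 h=4 -> first land @10; rethrown@10 h=7 -> second land @17

Answer: 10 17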